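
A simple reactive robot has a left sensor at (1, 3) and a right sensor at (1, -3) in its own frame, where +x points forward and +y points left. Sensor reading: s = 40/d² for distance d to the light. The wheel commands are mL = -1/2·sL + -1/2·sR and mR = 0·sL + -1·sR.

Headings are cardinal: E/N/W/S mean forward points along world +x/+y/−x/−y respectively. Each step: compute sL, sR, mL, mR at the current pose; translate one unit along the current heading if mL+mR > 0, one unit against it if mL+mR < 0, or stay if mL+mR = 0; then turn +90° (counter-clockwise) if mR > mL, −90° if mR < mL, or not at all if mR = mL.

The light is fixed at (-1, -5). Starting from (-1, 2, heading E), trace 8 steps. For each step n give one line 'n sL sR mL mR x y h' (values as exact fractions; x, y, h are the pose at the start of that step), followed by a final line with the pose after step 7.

n=0: pose=(-1,2,E); sL=40/101, sR=40/17; mL=-2360/1717, mR=-40/17; mL+mR=-6400/1717 → advance -1; mR−mL=-1680/1717 → turn -1·90°
n=1: pose=(-2,2,S); sL=1, sR=10/13; mL=-23/26, mR=-10/13; mL+mR=-43/26 → advance -1; mR−mL=3/26 → turn +1·90°
n=2: pose=(-2,3,E); sL=40/121, sR=8/5; mL=-584/605, mR=-8/5; mL+mR=-1552/605 → advance -1; mR−mL=-384/605 → turn -1·90°
n=3: pose=(-3,3,S); sL=4/5, sR=20/37; mL=-124/185, mR=-20/37; mL+mR=-224/185 → advance -1; mR−mL=24/185 → turn +1·90°
n=4: pose=(-3,4,E); sL=8/29, sR=40/37; mL=-728/1073, mR=-40/37; mL+mR=-1888/1073 → advance -1; mR−mL=-432/1073 → turn -1·90°
n=5: pose=(-4,4,S); sL=5/8, sR=2/5; mL=-41/80, mR=-2/5; mL+mR=-73/80 → advance -1; mR−mL=9/80 → turn +1·90°
n=6: pose=(-4,5,E); sL=40/173, sR=40/53; mL=-4520/9169, mR=-40/53; mL+mR=-11440/9169 → advance -1; mR−mL=-2400/9169 → turn -1·90°
n=7: pose=(-5,5,S); sL=20/41, sR=4/13; mL=-212/533, mR=-4/13; mL+mR=-376/533 → advance -1; mR−mL=48/533 → turn +1·90°

0 40/101 40/17 -2360/1717 -40/17 -1 2 E
1 1 10/13 -23/26 -10/13 -2 2 S
2 40/121 8/5 -584/605 -8/5 -2 3 E
3 4/5 20/37 -124/185 -20/37 -3 3 S
4 8/29 40/37 -728/1073 -40/37 -3 4 E
5 5/8 2/5 -41/80 -2/5 -4 4 S
6 40/173 40/53 -4520/9169 -40/53 -4 5 E
7 20/41 4/13 -212/533 -4/13 -5 5 S
final -5 6 E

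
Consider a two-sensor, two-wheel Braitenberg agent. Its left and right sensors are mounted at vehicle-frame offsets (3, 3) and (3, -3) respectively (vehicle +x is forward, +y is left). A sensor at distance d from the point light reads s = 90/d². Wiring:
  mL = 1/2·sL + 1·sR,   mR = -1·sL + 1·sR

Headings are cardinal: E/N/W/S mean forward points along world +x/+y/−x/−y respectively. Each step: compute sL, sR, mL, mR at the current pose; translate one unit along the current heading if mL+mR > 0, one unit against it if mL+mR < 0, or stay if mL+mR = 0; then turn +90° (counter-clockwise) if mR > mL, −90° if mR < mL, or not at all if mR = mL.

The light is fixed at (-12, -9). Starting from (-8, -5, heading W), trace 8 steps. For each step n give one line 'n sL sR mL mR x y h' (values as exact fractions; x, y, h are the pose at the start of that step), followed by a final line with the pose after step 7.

n=0: pose=(-8,-5,W); sL=45, sR=9/5; mL=243/10, mR=-216/5; mL+mR=-189/10 → advance -1; mR−mL=-135/2 → turn -1·90°
n=1: pose=(-7,-5,N); sL=90/53, sR=90/113; mL=9855/5989, mR=-5400/5989; mL+mR=4455/5989 → advance +1; mR−mL=-135/53 → turn -1·90°
n=2: pose=(-7,-4,E); sL=45/64, sR=45/34; mL=3645/2176, mR=675/1088; mL+mR=4995/2176 → advance +1; mR−mL=-135/128 → turn -1·90°
n=3: pose=(-6,-4,S); sL=18/17, sR=90/13; mL=1647/221, mR=1296/221; mL+mR=2943/221 → advance +1; mR−mL=-27/17 → turn -1·90°
n=4: pose=(-6,-5,W); sL=9, sR=45/29; mL=351/58, mR=-216/29; mL+mR=-81/58 → advance -1; mR−mL=-27/2 → turn -1·90°
n=5: pose=(-5,-5,N); sL=18/13, sR=90/149; mL=2511/1937, mR=-1512/1937; mL+mR=999/1937 → advance +1; mR−mL=-27/13 → turn -1·90°
n=6: pose=(-5,-4,E); sL=45/82, sR=45/52; mL=1215/1066, mR=675/2132; mL+mR=3105/2132 → advance +1; mR−mL=-135/164 → turn -1·90°
n=7: pose=(-4,-4,S); sL=18/25, sR=90/29; mL=2511/725, mR=1728/725; mL+mR=4239/725 → advance +1; mR−mL=-27/25 → turn -1·90°

0 45 9/5 243/10 -216/5 -8 -5 W
1 90/53 90/113 9855/5989 -5400/5989 -7 -5 N
2 45/64 45/34 3645/2176 675/1088 -7 -4 E
3 18/17 90/13 1647/221 1296/221 -6 -4 S
4 9 45/29 351/58 -216/29 -6 -5 W
5 18/13 90/149 2511/1937 -1512/1937 -5 -5 N
6 45/82 45/52 1215/1066 675/2132 -5 -4 E
7 18/25 90/29 2511/725 1728/725 -4 -4 S
final -4 -5 W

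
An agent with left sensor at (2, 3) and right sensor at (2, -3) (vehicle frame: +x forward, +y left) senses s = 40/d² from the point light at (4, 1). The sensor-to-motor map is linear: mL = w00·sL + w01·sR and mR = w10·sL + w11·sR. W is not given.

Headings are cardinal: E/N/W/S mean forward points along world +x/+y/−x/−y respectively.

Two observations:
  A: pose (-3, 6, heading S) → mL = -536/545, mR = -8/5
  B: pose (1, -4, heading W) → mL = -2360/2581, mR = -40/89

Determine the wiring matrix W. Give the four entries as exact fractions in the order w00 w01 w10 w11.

-1/2 -1/2 -1 0

obs A: pose=(-3,6,S) → sL=8/5, sR=40/109, mL=-536/545, mR=-8/5
obs B: pose=(1,-4,W) → sL=40/89, sR=40/29, mL=-2360/2581, mR=-40/89
sensor matrix S = [[8/5, 40/109], [40/89, 40/29]]; det S = 574464/281329
solve [mL_A; mL_B] = S·[w00; w01] and [mR_A; mR_B] = S·[w10; w11]:
  w00 = -1/2, w01 = -1/2, w10 = -1, w11 = 0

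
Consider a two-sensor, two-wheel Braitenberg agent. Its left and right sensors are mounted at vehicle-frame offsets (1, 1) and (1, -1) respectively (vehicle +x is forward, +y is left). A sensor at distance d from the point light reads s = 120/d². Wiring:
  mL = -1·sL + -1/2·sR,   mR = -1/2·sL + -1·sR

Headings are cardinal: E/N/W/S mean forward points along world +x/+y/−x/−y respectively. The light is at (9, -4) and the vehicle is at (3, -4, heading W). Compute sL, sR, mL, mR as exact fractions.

left sensor world pos  = (2, -5); dL² = 50
right sensor world pos = (2, -3); dR² = 50
sL = 120/50 = 12/5
sR = 120/50 = 12/5
mL = -1·sL + -1/2·sR = -18/5
mR = -1/2·sL + -1·sR = -18/5

12/5 12/5 -18/5 -18/5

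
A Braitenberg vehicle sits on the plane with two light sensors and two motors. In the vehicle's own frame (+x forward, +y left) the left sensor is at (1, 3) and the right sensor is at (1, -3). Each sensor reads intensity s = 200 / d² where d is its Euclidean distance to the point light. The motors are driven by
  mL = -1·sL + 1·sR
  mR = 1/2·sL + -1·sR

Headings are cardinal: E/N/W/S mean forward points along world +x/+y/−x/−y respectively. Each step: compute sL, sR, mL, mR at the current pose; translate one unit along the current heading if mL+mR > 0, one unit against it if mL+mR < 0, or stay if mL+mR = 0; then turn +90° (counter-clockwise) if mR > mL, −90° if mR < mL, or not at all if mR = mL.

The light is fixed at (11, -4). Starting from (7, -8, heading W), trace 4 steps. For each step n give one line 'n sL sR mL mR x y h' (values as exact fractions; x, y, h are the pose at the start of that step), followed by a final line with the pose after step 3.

0 100/37 100/13 2400/481 -3050/481 7 -8 W
1 40/9 200/9 160/9 -20 8 -8 N
2 25 50/17 -375/17 325/34 8 -9 E
3 40/13 200/17 1920/221 -2260/221 7 -9 N
final 7 -10 E

n=0: pose=(7,-8,W); sL=100/37, sR=100/13; mL=2400/481, mR=-3050/481; mL+mR=-50/37 → advance -1; mR−mL=-5450/481 → turn -1·90°
n=1: pose=(8,-8,N); sL=40/9, sR=200/9; mL=160/9, mR=-20; mL+mR=-20/9 → advance -1; mR−mL=-340/9 → turn -1·90°
n=2: pose=(8,-9,E); sL=25, sR=50/17; mL=-375/17, mR=325/34; mL+mR=-25/2 → advance -1; mR−mL=1075/34 → turn +1·90°
n=3: pose=(7,-9,N); sL=40/13, sR=200/17; mL=1920/221, mR=-2260/221; mL+mR=-20/13 → advance -1; mR−mL=-4180/221 → turn -1·90°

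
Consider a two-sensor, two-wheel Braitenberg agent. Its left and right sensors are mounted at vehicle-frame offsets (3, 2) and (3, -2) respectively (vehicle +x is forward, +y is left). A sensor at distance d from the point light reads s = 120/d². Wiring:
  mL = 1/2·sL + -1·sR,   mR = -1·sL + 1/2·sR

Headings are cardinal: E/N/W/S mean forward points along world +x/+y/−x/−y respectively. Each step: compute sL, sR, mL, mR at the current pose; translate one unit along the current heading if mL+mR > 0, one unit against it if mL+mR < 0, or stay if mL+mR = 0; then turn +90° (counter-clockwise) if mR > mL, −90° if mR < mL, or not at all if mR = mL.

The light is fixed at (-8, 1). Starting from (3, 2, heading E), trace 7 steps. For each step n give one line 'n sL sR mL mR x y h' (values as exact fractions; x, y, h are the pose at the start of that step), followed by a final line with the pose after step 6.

n=0: pose=(3,2,E); sL=24/41, sR=120/197; mL=-2556/8077, mR=-2268/8077; mL+mR=-4824/8077 → advance -1; mR−mL=288/8077 → turn +1·90°
n=1: pose=(2,2,N); sL=3/2, sR=3/4; mL=0, mR=-9/8; mL+mR=-9/8 → advance -1; mR−mL=-9/8 → turn -1·90°
n=2: pose=(2,1,E); sL=120/173, sR=120/173; mL=-60/173, mR=-60/173; mL+mR=-120/173 → advance -1; mR−mL=0 → turn +0·90°
n=3: pose=(1,1,E); sL=30/37, sR=30/37; mL=-15/37, mR=-15/37; mL+mR=-30/37 → advance -1; mR−mL=0 → turn +0·90°
n=4: pose=(0,1,E); sL=24/25, sR=24/25; mL=-12/25, mR=-12/25; mL+mR=-24/25 → advance -1; mR−mL=0 → turn +0·90°
n=5: pose=(-1,1,E); sL=15/13, sR=15/13; mL=-15/26, mR=-15/26; mL+mR=-15/13 → advance -1; mR−mL=0 → turn +0·90°
n=6: pose=(-2,1,E); sL=24/17, sR=24/17; mL=-12/17, mR=-12/17; mL+mR=-24/17 → advance -1; mR−mL=0 → turn +0·90°

0 24/41 120/197 -2556/8077 -2268/8077 3 2 E
1 3/2 3/4 0 -9/8 2 2 N
2 120/173 120/173 -60/173 -60/173 2 1 E
3 30/37 30/37 -15/37 -15/37 1 1 E
4 24/25 24/25 -12/25 -12/25 0 1 E
5 15/13 15/13 -15/26 -15/26 -1 1 E
6 24/17 24/17 -12/17 -12/17 -2 1 E
final -3 1 E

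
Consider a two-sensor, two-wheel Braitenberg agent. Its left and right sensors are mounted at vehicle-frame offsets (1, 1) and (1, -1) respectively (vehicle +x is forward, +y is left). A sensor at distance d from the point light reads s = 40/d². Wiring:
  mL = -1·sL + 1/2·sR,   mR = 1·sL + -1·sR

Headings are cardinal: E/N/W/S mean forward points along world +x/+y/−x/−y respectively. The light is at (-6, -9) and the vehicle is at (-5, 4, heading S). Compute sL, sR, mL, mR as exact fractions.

10/37 5/18 -175/1332 -5/666

left sensor world pos  = (-4, 3); dL² = 148
right sensor world pos = (-6, 3); dR² = 144
sL = 40/148 = 10/37
sR = 40/144 = 5/18
mL = -1·sL + 1/2·sR = -175/1332
mR = 1·sL + -1·sR = -5/666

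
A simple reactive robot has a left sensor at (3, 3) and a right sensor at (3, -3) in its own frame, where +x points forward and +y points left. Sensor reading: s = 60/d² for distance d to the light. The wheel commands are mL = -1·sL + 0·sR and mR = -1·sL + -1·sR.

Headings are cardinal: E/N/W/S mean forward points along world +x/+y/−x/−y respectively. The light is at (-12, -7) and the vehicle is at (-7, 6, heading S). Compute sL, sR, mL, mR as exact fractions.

15/41 15/26 -15/41 -1005/1066

left sensor world pos  = (-4, 3); dL² = 164
right sensor world pos = (-10, 3); dR² = 104
sL = 60/164 = 15/41
sR = 60/104 = 15/26
mL = -1·sL + 0·sR = -15/41
mR = -1·sL + -1·sR = -1005/1066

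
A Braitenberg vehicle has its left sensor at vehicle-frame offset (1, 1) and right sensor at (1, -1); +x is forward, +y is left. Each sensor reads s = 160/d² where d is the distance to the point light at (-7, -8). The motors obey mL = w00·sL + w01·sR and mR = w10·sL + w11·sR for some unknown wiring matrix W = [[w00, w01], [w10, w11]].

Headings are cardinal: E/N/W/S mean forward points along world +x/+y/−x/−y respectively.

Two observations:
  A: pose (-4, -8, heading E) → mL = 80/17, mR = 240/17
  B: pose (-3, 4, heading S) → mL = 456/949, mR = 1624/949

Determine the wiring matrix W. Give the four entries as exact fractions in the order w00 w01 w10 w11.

obs A: pose=(-4,-8,E) → sL=160/17, sR=160/17, mL=80/17, mR=240/17
obs B: pose=(-3,4,S) → sL=80/73, sR=16/13, mL=456/949, mR=1624/949
sensor matrix S = [[160/17, 160/17], [80/73, 16/13]]; det S = 20480/16133
solve [mL_A; mL_B] = S·[w00; w01] and [mR_A; mR_B] = S·[w10; w11]:
  w00 = 1, w01 = -1/2, w10 = 1, w11 = 1/2

1 -1/2 1 1/2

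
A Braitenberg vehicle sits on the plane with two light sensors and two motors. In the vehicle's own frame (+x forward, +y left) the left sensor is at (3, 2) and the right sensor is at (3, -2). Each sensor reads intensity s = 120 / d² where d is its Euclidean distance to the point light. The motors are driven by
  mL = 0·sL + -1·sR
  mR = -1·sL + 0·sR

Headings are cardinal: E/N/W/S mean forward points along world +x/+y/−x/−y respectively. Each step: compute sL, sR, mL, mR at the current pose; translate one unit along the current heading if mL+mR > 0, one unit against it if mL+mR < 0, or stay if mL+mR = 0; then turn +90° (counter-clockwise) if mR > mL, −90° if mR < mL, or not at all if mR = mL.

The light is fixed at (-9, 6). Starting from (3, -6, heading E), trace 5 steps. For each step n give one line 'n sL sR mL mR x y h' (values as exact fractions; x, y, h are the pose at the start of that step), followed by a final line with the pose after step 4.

0 24/65 120/421 -120/421 -24/65 3 -6 E
1 60/197 20/51 -20/51 -60/197 2 -6 S
2 120/277 24/73 -24/73 -120/277 2 -5 E
3 6/17 6/13 -6/13 -6/17 1 -5 S
4 120/233 120/313 -120/313 -120/233 1 -4 E
final 0 -4 S

n=0: pose=(3,-6,E); sL=24/65, sR=120/421; mL=-120/421, mR=-24/65; mL+mR=-17904/27365 → advance -1; mR−mL=-2304/27365 → turn -1·90°
n=1: pose=(2,-6,S); sL=60/197, sR=20/51; mL=-20/51, mR=-60/197; mL+mR=-7000/10047 → advance -1; mR−mL=880/10047 → turn +1·90°
n=2: pose=(2,-5,E); sL=120/277, sR=24/73; mL=-24/73, mR=-120/277; mL+mR=-15408/20221 → advance -1; mR−mL=-2112/20221 → turn -1·90°
n=3: pose=(1,-5,S); sL=6/17, sR=6/13; mL=-6/13, mR=-6/17; mL+mR=-180/221 → advance -1; mR−mL=24/221 → turn +1·90°
n=4: pose=(1,-4,E); sL=120/233, sR=120/313; mL=-120/313, mR=-120/233; mL+mR=-65520/72929 → advance -1; mR−mL=-9600/72929 → turn -1·90°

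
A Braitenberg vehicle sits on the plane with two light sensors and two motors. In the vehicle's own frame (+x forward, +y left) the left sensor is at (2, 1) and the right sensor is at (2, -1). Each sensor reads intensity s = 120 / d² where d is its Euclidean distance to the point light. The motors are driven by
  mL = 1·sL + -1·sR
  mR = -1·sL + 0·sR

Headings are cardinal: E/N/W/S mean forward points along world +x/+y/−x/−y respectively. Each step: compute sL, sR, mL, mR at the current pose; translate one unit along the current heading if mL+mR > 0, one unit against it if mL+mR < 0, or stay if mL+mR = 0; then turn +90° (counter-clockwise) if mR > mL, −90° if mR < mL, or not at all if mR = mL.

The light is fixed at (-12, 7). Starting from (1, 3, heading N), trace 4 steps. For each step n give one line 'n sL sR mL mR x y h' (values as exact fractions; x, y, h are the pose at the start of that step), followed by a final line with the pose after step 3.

n=0: pose=(1,3,N); sL=30/37, sR=3/5; mL=39/185, mR=-30/37; mL+mR=-3/5 → advance -1; mR−mL=-189/185 → turn -1·90°
n=1: pose=(1,2,E); sL=120/241, sR=40/87; mL=800/20967, mR=-120/241; mL+mR=-40/87 → advance -1; mR−mL=-11240/20967 → turn -1·90°
n=2: pose=(0,2,S); sL=60/109, sR=12/17; mL=-288/1853, mR=-60/109; mL+mR=-12/17 → advance -1; mR−mL=-732/1853 → turn -1·90°
n=3: pose=(0,3,W); sL=24/25, sR=120/109; mL=-384/2725, mR=-24/25; mL+mR=-120/109 → advance -1; mR−mL=-2232/2725 → turn -1·90°

0 30/37 3/5 39/185 -30/37 1 3 N
1 120/241 40/87 800/20967 -120/241 1 2 E
2 60/109 12/17 -288/1853 -60/109 0 2 S
3 24/25 120/109 -384/2725 -24/25 0 3 W
final 1 3 N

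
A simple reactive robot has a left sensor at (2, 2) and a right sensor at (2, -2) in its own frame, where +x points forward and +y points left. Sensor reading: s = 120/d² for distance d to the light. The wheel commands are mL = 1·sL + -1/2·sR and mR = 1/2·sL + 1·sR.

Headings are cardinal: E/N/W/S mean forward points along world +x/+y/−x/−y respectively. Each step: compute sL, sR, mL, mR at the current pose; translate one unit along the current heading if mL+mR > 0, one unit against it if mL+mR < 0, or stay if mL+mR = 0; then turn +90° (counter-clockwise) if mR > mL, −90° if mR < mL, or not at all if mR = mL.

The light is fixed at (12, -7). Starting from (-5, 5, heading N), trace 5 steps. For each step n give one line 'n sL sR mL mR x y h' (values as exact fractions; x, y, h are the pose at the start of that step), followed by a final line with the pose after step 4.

n=0: pose=(-5,5,N); sL=120/557, sR=120/421; mL=17100/234497, mR=92100/234497; mL+mR=109200/234497 → advance +1; mR−mL=75000/234497 → turn +1·90°
n=1: pose=(-5,6,W); sL=60/241, sR=60/293; mL=10350/70613, mR=23250/70613; mL+mR=33600/70613 → advance +1; mR−mL=12900/70613 → turn +1·90°
n=2: pose=(-6,6,S); sL=120/377, sR=120/521; mL=39900/196417, mR=76500/196417; mL+mR=116400/196417 → advance +1; mR−mL=36600/196417 → turn +1·90°
n=3: pose=(-6,5,E); sL=30/113, sR=30/89; mL=975/10057, mR=4725/10057; mL+mR=5700/10057 → advance +1; mR−mL=3750/10057 → turn +1·90°
n=4: pose=(-5,5,N); sL=120/557, sR=120/421; mL=17100/234497, mR=92100/234497; mL+mR=109200/234497 → advance +1; mR−mL=75000/234497 → turn +1·90°

0 120/557 120/421 17100/234497 92100/234497 -5 5 N
1 60/241 60/293 10350/70613 23250/70613 -5 6 W
2 120/377 120/521 39900/196417 76500/196417 -6 6 S
3 30/113 30/89 975/10057 4725/10057 -6 5 E
4 120/557 120/421 17100/234497 92100/234497 -5 5 N
final -5 6 W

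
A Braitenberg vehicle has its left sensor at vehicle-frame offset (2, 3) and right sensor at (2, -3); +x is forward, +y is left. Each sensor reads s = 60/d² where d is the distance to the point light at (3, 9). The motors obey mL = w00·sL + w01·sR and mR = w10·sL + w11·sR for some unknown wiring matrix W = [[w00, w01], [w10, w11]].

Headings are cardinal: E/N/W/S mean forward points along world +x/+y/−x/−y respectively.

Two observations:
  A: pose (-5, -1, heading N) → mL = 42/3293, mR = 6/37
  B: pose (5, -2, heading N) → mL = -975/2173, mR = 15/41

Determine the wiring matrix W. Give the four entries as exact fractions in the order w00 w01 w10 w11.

-1 1/2 1/2 0

obs A: pose=(-5,-1,N) → sL=12/37, sR=60/89, mL=42/3293, mR=6/37
obs B: pose=(5,-2,N) → sL=30/41, sR=30/53, mL=-975/2173, mR=15/41
sensor matrix S = [[12/37, 60/89], [30/41, 30/53]]; det S = -2216160/7155689
solve [mL_A; mL_B] = S·[w00; w01] and [mR_A; mR_B] = S·[w10; w11]:
  w00 = -1, w01 = 1/2, w10 = 1/2, w11 = 0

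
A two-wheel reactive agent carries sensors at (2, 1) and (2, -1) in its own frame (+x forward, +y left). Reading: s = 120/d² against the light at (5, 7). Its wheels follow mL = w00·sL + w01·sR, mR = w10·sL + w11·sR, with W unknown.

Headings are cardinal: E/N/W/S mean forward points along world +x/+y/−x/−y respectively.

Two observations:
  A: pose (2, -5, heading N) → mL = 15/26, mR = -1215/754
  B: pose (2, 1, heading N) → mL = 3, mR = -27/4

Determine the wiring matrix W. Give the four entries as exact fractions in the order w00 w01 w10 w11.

obs A: pose=(2,-5,N) → sL=30/29, sR=15/13, mL=15/26, mR=-1215/754
obs B: pose=(2,1,N) → sL=15/4, sR=6, mL=3, mR=-27/4
sensor matrix S = [[30/29, 15/13], [15/4, 6]]; det S = 2835/1508
solve [mL_A; mL_B] = S·[w00; w01] and [mR_A; mR_B] = S·[w10; w11]:
  w00 = 0, w01 = 1/2, w10 = -1, w11 = -1/2

0 1/2 -1 -1/2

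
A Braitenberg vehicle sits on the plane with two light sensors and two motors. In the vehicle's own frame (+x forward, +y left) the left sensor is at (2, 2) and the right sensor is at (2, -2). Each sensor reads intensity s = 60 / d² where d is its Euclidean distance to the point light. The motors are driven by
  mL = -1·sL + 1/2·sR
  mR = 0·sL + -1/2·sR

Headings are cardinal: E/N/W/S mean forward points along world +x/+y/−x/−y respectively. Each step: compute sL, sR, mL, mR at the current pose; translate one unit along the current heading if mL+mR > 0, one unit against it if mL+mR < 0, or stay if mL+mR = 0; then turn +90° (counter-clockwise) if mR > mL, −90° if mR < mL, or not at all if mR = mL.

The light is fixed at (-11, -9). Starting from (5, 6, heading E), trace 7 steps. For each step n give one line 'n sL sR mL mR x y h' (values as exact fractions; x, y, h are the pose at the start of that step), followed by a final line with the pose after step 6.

0 60/613 60/493 -11190/302209 -30/493 5 6 E
1 30/229 30/169 -1635/38701 -15/169 4 6 S
2 12/73 60/493 -3726/35989 -30/493 4 7 W
3 3/26 15/98 -99/2548 -15/196 5 7 S
4 60/421 60/557 -20790/234497 -30/557 5 8 W
5 30/293 2/15 -157/4395 -1/15 6 8 S
6 60/481 12/125 -4614/60125 -6/125 6 9 W
final 7 9 S

n=0: pose=(5,6,E); sL=60/613, sR=60/493; mL=-11190/302209, mR=-30/493; mL+mR=-60/613 → advance -1; mR−mL=-7200/302209 → turn -1·90°
n=1: pose=(4,6,S); sL=30/229, sR=30/169; mL=-1635/38701, mR=-15/169; mL+mR=-30/229 → advance -1; mR−mL=-1800/38701 → turn -1·90°
n=2: pose=(4,7,W); sL=12/73, sR=60/493; mL=-3726/35989, mR=-30/493; mL+mR=-12/73 → advance -1; mR−mL=1536/35989 → turn +1·90°
n=3: pose=(5,7,S); sL=3/26, sR=15/98; mL=-99/2548, mR=-15/196; mL+mR=-3/26 → advance -1; mR−mL=-24/637 → turn -1·90°
n=4: pose=(5,8,W); sL=60/421, sR=60/557; mL=-20790/234497, mR=-30/557; mL+mR=-60/421 → advance -1; mR−mL=8160/234497 → turn +1·90°
n=5: pose=(6,8,S); sL=30/293, sR=2/15; mL=-157/4395, mR=-1/15; mL+mR=-30/293 → advance -1; mR−mL=-136/4395 → turn -1·90°
n=6: pose=(6,9,W); sL=60/481, sR=12/125; mL=-4614/60125, mR=-6/125; mL+mR=-60/481 → advance -1; mR−mL=1728/60125 → turn +1·90°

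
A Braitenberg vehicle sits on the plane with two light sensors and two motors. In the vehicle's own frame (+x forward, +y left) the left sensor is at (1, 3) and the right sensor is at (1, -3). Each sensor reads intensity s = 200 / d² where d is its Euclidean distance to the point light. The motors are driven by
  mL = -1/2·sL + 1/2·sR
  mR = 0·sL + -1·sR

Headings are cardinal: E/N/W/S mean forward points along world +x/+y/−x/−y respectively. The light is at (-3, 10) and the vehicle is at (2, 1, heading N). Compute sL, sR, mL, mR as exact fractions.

left sensor world pos  = (-1, 2); dL² = 68
right sensor world pos = (5, 2); dR² = 128
sL = 200/68 = 50/17
sR = 200/128 = 25/16
mL = -1/2·sL + 1/2·sR = -375/544
mR = 0·sL + -1·sR = -25/16

50/17 25/16 -375/544 -25/16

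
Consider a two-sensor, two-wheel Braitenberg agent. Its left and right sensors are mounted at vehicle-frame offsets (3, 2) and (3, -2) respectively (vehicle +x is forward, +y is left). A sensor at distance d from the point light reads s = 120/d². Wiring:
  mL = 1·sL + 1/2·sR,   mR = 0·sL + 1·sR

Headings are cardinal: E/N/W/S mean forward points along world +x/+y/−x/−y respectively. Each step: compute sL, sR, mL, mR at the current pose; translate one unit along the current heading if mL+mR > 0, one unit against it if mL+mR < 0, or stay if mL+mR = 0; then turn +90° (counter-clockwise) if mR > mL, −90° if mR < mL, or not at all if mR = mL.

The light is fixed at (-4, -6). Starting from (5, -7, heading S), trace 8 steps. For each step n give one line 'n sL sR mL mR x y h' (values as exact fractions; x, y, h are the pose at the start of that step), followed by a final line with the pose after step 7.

0 120/137 24/13 3204/1781 24/13 5 -7 S
1 5/6 3/4 29/24 3/4 5 -8 E
2 120/169 120/89 20820/15041 120/89 6 -8 S
3 60/37 12/5 522/185 12/5 6 -9 W
4 120/49 120/121 17460/5929 120/121 5 -9 N
5 5/6 3/4 29/24 3/4 5 -8 E
6 120/169 120/89 20820/15041 120/89 6 -8 S
7 60/37 12/5 522/185 12/5 6 -9 W
final 5 -9 N

n=0: pose=(5,-7,S); sL=120/137, sR=24/13; mL=3204/1781, mR=24/13; mL+mR=6492/1781 → advance +1; mR−mL=84/1781 → turn +1·90°
n=1: pose=(5,-8,E); sL=5/6, sR=3/4; mL=29/24, mR=3/4; mL+mR=47/24 → advance +1; mR−mL=-11/24 → turn -1·90°
n=2: pose=(6,-8,S); sL=120/169, sR=120/89; mL=20820/15041, mR=120/89; mL+mR=41100/15041 → advance +1; mR−mL=-540/15041 → turn -1·90°
n=3: pose=(6,-9,W); sL=60/37, sR=12/5; mL=522/185, mR=12/5; mL+mR=966/185 → advance +1; mR−mL=-78/185 → turn -1·90°
n=4: pose=(5,-9,N); sL=120/49, sR=120/121; mL=17460/5929, mR=120/121; mL+mR=23340/5929 → advance +1; mR−mL=-11580/5929 → turn -1·90°
n=5: pose=(5,-8,E); sL=5/6, sR=3/4; mL=29/24, mR=3/4; mL+mR=47/24 → advance +1; mR−mL=-11/24 → turn -1·90°
n=6: pose=(6,-8,S); sL=120/169, sR=120/89; mL=20820/15041, mR=120/89; mL+mR=41100/15041 → advance +1; mR−mL=-540/15041 → turn -1·90°
n=7: pose=(6,-9,W); sL=60/37, sR=12/5; mL=522/185, mR=12/5; mL+mR=966/185 → advance +1; mR−mL=-78/185 → turn -1·90°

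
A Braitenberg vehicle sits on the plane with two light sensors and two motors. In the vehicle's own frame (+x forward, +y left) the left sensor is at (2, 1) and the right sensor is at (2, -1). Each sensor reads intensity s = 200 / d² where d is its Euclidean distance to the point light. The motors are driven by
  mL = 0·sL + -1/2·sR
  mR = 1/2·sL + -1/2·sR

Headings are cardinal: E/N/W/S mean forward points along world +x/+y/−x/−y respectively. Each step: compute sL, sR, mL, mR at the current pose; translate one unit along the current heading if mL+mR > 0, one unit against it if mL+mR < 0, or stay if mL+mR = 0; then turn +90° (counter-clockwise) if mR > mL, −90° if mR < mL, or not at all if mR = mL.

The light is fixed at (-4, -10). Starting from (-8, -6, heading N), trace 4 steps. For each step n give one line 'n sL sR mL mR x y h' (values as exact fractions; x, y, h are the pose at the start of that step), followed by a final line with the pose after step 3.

n=0: pose=(-8,-6,N); sL=200/61, sR=40/9; mL=-20/9, mR=-320/549; mL+mR=-1540/549 → advance -1; mR−mL=100/61 → turn +1·90°
n=1: pose=(-8,-7,W); sL=5, sR=50/13; mL=-25/13, mR=15/26; mL+mR=-35/26 → advance -1; mR−mL=5/2 → turn +1·90°
n=2: pose=(-7,-7,S); sL=40, sR=200/17; mL=-100/17, mR=240/17; mL+mR=140/17 → advance +1; mR−mL=20 → turn +1·90°
n=3: pose=(-7,-8,E); sL=20, sR=100; mL=-50, mR=-40; mL+mR=-90 → advance -1; mR−mL=10 → turn +1·90°

0 200/61 40/9 -20/9 -320/549 -8 -6 N
1 5 50/13 -25/13 15/26 -8 -7 W
2 40 200/17 -100/17 240/17 -7 -7 S
3 20 100 -50 -40 -7 -8 E
final -8 -8 N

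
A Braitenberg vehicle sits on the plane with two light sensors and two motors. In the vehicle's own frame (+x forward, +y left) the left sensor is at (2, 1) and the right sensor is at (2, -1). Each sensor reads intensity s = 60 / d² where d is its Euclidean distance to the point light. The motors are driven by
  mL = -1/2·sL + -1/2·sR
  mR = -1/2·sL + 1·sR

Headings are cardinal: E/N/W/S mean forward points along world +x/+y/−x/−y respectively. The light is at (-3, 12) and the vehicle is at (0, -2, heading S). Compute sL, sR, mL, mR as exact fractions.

15/68 3/13 -399/1768 213/1768

left sensor world pos  = (1, -4); dL² = 272
right sensor world pos = (-1, -4); dR² = 260
sL = 60/272 = 15/68
sR = 60/260 = 3/13
mL = -1/2·sL + -1/2·sR = -399/1768
mR = -1/2·sL + 1·sR = 213/1768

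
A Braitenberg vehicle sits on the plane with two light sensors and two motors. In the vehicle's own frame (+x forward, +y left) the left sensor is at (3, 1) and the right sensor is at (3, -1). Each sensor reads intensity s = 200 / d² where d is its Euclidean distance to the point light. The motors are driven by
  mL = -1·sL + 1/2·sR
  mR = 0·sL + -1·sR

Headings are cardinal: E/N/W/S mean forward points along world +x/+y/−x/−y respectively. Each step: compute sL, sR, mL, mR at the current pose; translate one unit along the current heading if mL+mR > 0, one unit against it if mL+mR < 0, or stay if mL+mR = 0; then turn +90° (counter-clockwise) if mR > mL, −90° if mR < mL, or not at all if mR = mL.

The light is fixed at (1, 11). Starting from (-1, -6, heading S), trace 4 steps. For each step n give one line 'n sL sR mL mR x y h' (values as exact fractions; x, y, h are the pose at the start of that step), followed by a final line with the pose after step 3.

0 200/401 200/409 -41700/164009 -200/409 -1 -6 S
1 100/157 4/5 -186/785 -4/5 -1 -5 W
2 200/173 200/169 -16500/29237 -200/169 0 -5 N
3 10/13 25/41 -495/1066 -25/41 0 -6 E
final -1 -6 S

n=0: pose=(-1,-6,S); sL=200/401, sR=200/409; mL=-41700/164009, mR=-200/409; mL+mR=-121900/164009 → advance -1; mR−mL=-38500/164009 → turn -1·90°
n=1: pose=(-1,-5,W); sL=100/157, sR=4/5; mL=-186/785, mR=-4/5; mL+mR=-814/785 → advance -1; mR−mL=-442/785 → turn -1·90°
n=2: pose=(0,-5,N); sL=200/173, sR=200/169; mL=-16500/29237, mR=-200/169; mL+mR=-51100/29237 → advance -1; mR−mL=-18100/29237 → turn -1·90°
n=3: pose=(0,-6,E); sL=10/13, sR=25/41; mL=-495/1066, mR=-25/41; mL+mR=-1145/1066 → advance -1; mR−mL=-155/1066 → turn -1·90°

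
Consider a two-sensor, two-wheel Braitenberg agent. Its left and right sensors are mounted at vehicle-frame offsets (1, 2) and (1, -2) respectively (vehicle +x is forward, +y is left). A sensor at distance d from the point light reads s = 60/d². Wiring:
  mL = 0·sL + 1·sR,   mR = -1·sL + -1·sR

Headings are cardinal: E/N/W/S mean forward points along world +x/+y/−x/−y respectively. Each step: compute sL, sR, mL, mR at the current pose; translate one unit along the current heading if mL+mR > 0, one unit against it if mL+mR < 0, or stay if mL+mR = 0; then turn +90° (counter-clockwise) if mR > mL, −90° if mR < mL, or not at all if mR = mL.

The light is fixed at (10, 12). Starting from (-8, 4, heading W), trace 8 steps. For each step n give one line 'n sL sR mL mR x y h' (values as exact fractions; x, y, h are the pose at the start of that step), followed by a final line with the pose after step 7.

0 60/461 60/397 60/397 -51480/183017 -8 4 W
1 6/41 30/137 30/137 -2052/5617 -7 4 N
2 12/61 60/377 60/377 -8184/22997 -7 3 E
3 15/89 3/25 3/25 -642/2225 -8 3 S
4 60/461 60/397 60/397 -51480/183017 -8 4 W
5 6/41 30/137 30/137 -2052/5617 -7 4 N
6 12/61 60/377 60/377 -8184/22997 -7 3 E
7 15/89 3/25 3/25 -642/2225 -8 3 S
final -8 4 W

n=0: pose=(-8,4,W); sL=60/461, sR=60/397; mL=60/397, mR=-51480/183017; mL+mR=-60/461 → advance -1; mR−mL=-79140/183017 → turn -1·90°
n=1: pose=(-7,4,N); sL=6/41, sR=30/137; mL=30/137, mR=-2052/5617; mL+mR=-6/41 → advance -1; mR−mL=-3282/5617 → turn -1·90°
n=2: pose=(-7,3,E); sL=12/61, sR=60/377; mL=60/377, mR=-8184/22997; mL+mR=-12/61 → advance -1; mR−mL=-11844/22997 → turn -1·90°
n=3: pose=(-8,3,S); sL=15/89, sR=3/25; mL=3/25, mR=-642/2225; mL+mR=-15/89 → advance -1; mR−mL=-909/2225 → turn -1·90°
n=4: pose=(-8,4,W); sL=60/461, sR=60/397; mL=60/397, mR=-51480/183017; mL+mR=-60/461 → advance -1; mR−mL=-79140/183017 → turn -1·90°
n=5: pose=(-7,4,N); sL=6/41, sR=30/137; mL=30/137, mR=-2052/5617; mL+mR=-6/41 → advance -1; mR−mL=-3282/5617 → turn -1·90°
n=6: pose=(-7,3,E); sL=12/61, sR=60/377; mL=60/377, mR=-8184/22997; mL+mR=-12/61 → advance -1; mR−mL=-11844/22997 → turn -1·90°
n=7: pose=(-8,3,S); sL=15/89, sR=3/25; mL=3/25, mR=-642/2225; mL+mR=-15/89 → advance -1; mR−mL=-909/2225 → turn -1·90°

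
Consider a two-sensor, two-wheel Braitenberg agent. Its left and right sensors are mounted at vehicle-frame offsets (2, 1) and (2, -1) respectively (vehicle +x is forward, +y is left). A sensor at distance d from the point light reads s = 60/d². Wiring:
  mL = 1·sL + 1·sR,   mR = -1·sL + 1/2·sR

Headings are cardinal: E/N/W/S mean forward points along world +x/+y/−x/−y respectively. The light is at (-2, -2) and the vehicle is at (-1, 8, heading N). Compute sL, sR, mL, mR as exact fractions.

5/12 15/37 365/444 -95/444

left sensor world pos  = (-2, 10); dL² = 144
right sensor world pos = (0, 10); dR² = 148
sL = 60/144 = 5/12
sR = 60/148 = 15/37
mL = 1·sL + 1·sR = 365/444
mR = -1·sL + 1/2·sR = -95/444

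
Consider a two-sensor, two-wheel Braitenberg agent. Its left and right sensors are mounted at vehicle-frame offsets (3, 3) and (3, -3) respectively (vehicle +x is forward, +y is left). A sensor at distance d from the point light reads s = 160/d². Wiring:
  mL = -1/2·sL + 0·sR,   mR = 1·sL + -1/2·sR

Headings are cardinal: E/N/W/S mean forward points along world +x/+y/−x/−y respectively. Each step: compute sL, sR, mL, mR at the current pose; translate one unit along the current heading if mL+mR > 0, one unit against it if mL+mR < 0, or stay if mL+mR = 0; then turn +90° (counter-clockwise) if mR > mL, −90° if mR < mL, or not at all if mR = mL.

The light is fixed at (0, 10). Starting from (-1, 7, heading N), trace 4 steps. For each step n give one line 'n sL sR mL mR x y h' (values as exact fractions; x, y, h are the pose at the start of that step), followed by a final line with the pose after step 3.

n=0: pose=(-1,7,N); sL=10, sR=40; mL=-5, mR=-10; mL+mR=-15 → advance -1; mR−mL=-5 → turn -1·90°
n=1: pose=(-1,6,E); sL=32, sR=160/53; mL=-16, mR=1616/53; mL+mR=768/53 → advance +1; mR−mL=2464/53 → turn +1·90°
n=2: pose=(0,6,N); sL=16, sR=16; mL=-8, mR=8; mL+mR=0 → advance +0; mR−mL=16 → turn +1·90°
n=3: pose=(0,6,W); sL=80/29, sR=16; mL=-40/29, mR=-152/29; mL+mR=-192/29 → advance -1; mR−mL=-112/29 → turn -1·90°

0 10 40 -5 -10 -1 7 N
1 32 160/53 -16 1616/53 -1 6 E
2 16 16 -8 8 0 6 N
3 80/29 16 -40/29 -152/29 0 6 W
final 1 6 N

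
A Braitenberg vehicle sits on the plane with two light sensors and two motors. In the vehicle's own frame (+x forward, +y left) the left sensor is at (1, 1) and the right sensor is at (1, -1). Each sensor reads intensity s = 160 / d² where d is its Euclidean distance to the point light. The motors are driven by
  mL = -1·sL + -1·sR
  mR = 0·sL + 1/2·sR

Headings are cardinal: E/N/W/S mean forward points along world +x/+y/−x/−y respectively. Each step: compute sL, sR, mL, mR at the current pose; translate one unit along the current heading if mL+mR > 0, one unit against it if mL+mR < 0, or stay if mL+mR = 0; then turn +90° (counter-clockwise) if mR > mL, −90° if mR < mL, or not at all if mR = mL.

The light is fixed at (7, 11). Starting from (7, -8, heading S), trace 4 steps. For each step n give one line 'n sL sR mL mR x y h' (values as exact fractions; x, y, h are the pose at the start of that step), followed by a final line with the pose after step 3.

n=0: pose=(7,-8,S); sL=160/401, sR=160/401; mL=-320/401, mR=80/401; mL+mR=-240/401 → advance -1; mR−mL=400/401 → turn +1·90°
n=1: pose=(7,-7,E); sL=16/29, sR=80/181; mL=-5216/5249, mR=40/181; mL+mR=-4056/5249 → advance -1; mR−mL=6376/5249 → turn +1·90°
n=2: pose=(6,-7,N); sL=160/293, sR=160/289; mL=-93120/84677, mR=80/289; mL+mR=-69680/84677 → advance -1; mR−mL=116560/84677 → turn +1·90°
n=3: pose=(6,-8,W); sL=40/101, sR=20/41; mL=-3660/4141, mR=10/41; mL+mR=-2650/4141 → advance -1; mR−mL=4670/4141 → turn +1·90°

0 160/401 160/401 -320/401 80/401 7 -8 S
1 16/29 80/181 -5216/5249 40/181 7 -7 E
2 160/293 160/289 -93120/84677 80/289 6 -7 N
3 40/101 20/41 -3660/4141 10/41 6 -8 W
final 7 -8 S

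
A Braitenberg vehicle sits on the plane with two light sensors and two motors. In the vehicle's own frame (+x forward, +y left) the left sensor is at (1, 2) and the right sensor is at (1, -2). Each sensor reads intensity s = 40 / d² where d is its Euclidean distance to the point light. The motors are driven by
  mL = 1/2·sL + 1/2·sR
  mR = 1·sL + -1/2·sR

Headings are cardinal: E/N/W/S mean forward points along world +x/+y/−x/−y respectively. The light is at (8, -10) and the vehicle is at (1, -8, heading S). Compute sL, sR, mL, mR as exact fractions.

20/13 20/41 540/533 690/533

left sensor world pos  = (3, -9); dL² = 26
right sensor world pos = (-1, -9); dR² = 82
sL = 40/26 = 20/13
sR = 40/82 = 20/41
mL = 1/2·sL + 1/2·sR = 540/533
mR = 1·sL + -1/2·sR = 690/533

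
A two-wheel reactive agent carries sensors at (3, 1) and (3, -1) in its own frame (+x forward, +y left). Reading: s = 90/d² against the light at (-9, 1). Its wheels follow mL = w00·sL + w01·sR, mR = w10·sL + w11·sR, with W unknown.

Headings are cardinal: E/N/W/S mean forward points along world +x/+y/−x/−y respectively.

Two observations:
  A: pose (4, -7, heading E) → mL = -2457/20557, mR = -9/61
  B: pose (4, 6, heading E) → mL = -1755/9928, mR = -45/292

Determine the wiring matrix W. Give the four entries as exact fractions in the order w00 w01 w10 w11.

obs A: pose=(4,-7,E) → sL=18/61, sR=90/337, mL=-2457/20557, mR=-9/61
obs B: pose=(4,6,E) → sL=45/146, sR=45/136, mL=-1755/9928, mR=-45/292
sensor matrix S = [[18/61, 90/337], [45/146, 45/136]]; det S = 1563705/102044948
solve [mL_A; mL_B] = S·[w00; w01] and [mR_A; mR_B] = S·[w10; w11]:
  w00 = 1/2, w01 = -1, w10 = -1/2, w11 = 0

1/2 -1 -1/2 0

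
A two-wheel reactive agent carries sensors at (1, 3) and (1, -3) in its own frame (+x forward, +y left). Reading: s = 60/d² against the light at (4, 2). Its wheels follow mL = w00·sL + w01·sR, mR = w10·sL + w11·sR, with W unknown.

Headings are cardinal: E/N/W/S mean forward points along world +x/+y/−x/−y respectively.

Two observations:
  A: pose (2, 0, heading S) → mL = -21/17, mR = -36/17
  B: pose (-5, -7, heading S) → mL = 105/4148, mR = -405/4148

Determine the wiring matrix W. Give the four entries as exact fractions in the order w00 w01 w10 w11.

-1/2 1 -1/2 1/2

obs A: pose=(2,0,S) → sL=6, sR=30/17, mL=-21/17, mR=-36/17
obs B: pose=(-5,-7,S) → sL=15/34, sR=15/61, mL=105/4148, mR=-405/4148
sensor matrix S = [[6, 30/17], [15/34, 15/61]]; det S = 12285/17629
solve [mL_A; mL_B] = S·[w00; w01] and [mR_A; mR_B] = S·[w10; w11]:
  w00 = -1/2, w01 = 1, w10 = -1/2, w11 = 1/2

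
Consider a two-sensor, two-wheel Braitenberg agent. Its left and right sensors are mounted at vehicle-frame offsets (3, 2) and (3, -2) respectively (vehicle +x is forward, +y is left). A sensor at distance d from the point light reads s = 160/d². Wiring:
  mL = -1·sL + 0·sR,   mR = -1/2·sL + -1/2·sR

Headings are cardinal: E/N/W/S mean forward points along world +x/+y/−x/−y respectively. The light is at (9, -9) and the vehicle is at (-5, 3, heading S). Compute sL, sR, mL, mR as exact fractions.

left sensor world pos  = (-3, 0); dL² = 225
right sensor world pos = (-7, 0); dR² = 337
sL = 160/225 = 32/45
sR = 160/337 = 160/337
mL = -1·sL + 0·sR = -32/45
mR = -1/2·sL + -1/2·sR = -8992/15165

32/45 160/337 -32/45 -8992/15165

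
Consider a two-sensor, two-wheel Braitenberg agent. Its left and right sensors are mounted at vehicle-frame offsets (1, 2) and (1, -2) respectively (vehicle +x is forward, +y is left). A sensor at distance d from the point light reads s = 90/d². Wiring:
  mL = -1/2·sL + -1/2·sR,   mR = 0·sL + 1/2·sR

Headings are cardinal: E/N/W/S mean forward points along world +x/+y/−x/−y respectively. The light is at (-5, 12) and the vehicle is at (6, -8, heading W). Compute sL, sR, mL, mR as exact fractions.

left sensor world pos  = (5, -10); dL² = 584
right sensor world pos = (5, -6); dR² = 424
sL = 90/584 = 45/292
sR = 90/424 = 45/212
mL = -1/2·sL + -1/2·sR = -2835/15476
mR = 0·sL + 1/2·sR = 45/424

45/292 45/212 -2835/15476 45/424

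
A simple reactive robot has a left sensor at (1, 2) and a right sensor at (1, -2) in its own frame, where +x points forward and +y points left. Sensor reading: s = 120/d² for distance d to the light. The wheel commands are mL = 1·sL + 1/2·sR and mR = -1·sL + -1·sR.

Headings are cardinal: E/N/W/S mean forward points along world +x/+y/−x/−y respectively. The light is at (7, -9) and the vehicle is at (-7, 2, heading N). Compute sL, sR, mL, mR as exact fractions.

3/10 5/12 61/120 -43/60

left sensor world pos  = (-9, 3); dL² = 400
right sensor world pos = (-5, 3); dR² = 288
sL = 120/400 = 3/10
sR = 120/288 = 5/12
mL = 1·sL + 1/2·sR = 61/120
mR = -1·sL + -1·sR = -43/60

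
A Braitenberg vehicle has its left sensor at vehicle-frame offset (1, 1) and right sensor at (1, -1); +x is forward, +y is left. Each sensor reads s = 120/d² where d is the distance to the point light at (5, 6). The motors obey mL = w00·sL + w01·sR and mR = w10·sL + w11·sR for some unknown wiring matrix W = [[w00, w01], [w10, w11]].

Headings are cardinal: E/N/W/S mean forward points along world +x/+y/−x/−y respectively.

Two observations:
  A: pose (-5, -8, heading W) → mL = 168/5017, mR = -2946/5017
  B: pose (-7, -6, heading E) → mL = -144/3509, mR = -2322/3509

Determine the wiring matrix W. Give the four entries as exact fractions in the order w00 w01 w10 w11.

obs A: pose=(-5,-8,W) → sL=60/173, sR=12/29, mL=168/5017, mR=-2946/5017
obs B: pose=(-7,-6,E) → sL=60/121, sR=12/29, mL=-144/3509, mR=-2322/3509
sensor matrix S = [[60/173, 12/29], [60/121, 12/29]]; det S = -37440/607057
solve [mL_A; mL_B] = S·[w00; w01] and [mR_A; mR_B] = S·[w10; w11]:
  w00 = -1/2, w01 = 1/2, w10 = -1/2, w11 = -1

-1/2 1/2 -1/2 -1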